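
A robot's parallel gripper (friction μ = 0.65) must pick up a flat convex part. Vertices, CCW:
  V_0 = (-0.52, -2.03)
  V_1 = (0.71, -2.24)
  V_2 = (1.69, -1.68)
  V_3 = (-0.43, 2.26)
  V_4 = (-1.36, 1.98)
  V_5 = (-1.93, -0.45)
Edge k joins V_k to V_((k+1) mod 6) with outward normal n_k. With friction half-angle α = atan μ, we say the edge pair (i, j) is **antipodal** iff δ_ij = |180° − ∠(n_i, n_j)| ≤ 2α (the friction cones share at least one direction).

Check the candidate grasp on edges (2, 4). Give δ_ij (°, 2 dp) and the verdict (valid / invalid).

α = atan 0.65 = 33.02°;  2α = 66.05°
edge 2: e_2 = (-2.12, +3.94);  n_2 = (+0.8806, +0.4738)
edge 4: e_4 = (-0.57, -2.43);  n_4 = (-0.9736, +0.2284)
∠(n_2, n_4) = 138.52°
δ = |180° − 138.52°| = 41.48°
41.48° ≤ 2α = 66.05°  →  valid

δ = 41.48°, valid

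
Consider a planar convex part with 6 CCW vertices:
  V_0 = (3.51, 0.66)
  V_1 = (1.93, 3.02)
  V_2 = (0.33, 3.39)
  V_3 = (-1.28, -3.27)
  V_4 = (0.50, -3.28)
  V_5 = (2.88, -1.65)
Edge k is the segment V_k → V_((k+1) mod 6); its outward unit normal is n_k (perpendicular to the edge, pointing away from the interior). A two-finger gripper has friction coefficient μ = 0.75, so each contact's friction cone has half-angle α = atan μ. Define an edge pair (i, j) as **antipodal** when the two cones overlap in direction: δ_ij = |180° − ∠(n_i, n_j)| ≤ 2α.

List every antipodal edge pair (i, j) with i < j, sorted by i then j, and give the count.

count = 6; pairs: (0,2), (0,3), (1,3), (1,4), (2,4), (2,5)

α = atan 0.75 = 36.87°;  2α = 73.74°
n_0 = (+0.8310, +0.5563)
n_1 = (+0.2253, +0.9743)
n_2 = (-0.9720, +0.2350)
n_3 = (-0.0056, -1.0000)
n_4 = (+0.5651, -0.8251)
n_5 = (+0.9648, -0.2631)
  (0,1): δ = 136.82°  ·
  (0,2): δ = 47.39°  ✓
  (0,3): δ = 55.88°  ✓
  (0,4): δ = 90.60°  ·
  (0,5): δ = 130.94°  ·
  (1,2): δ = 90.57°  ·
  (1,3): δ = 12.70°  ✓
  (1,4): δ = 47.43°  ✓
  (1,5): δ = 87.77°  ·
  (2,3): δ = 76.73°  ·
  (2,4): δ = 42.00°  ✓
  (2,5): δ = 1.67°  ✓
  (3,4): δ = 145.27°  ·
  (3,5): δ = 104.93°  ·
  (4,5): δ = 139.66°  ·
antipodal pairs: 6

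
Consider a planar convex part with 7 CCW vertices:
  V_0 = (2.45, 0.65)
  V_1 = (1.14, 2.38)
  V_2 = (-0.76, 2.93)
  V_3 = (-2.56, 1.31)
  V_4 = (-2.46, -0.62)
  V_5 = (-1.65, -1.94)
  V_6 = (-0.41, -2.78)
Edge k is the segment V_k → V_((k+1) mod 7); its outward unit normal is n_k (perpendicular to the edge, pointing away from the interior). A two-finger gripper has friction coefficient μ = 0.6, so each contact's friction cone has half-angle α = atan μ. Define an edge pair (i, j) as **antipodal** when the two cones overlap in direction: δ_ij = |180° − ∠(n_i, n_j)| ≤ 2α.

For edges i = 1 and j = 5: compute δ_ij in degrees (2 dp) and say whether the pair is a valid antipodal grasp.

α = atan 0.6 = 30.96°;  2α = 61.93°
edge 1: e_1 = (-1.90, +0.55);  n_1 = (+0.2781, +0.9606)
edge 5: e_5 = (+1.24, -0.84);  n_5 = (-0.5608, -0.8279)
∠(n_1, n_5) = 162.03°
δ = |180° − 162.03°| = 17.97°
17.97° ≤ 2α = 61.93°  →  valid

δ = 17.97°, valid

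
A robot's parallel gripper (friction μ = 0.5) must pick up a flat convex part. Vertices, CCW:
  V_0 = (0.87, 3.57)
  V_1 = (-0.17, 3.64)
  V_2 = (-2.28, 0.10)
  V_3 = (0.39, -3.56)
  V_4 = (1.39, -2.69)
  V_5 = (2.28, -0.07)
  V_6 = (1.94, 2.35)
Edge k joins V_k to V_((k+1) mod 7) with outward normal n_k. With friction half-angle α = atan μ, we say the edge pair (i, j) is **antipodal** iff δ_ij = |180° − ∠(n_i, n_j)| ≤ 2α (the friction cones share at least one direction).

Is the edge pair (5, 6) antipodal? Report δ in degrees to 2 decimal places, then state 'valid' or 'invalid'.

δ = 146.75°, invalid

α = atan 0.5 = 26.57°;  2α = 53.13°
edge 5: e_5 = (-0.34, +2.42);  n_5 = (+0.9903, +0.1391)
edge 6: e_6 = (-1.07, +1.22);  n_6 = (+0.7518, +0.6594)
∠(n_5, n_6) = 33.25°
δ = |180° − 33.25°| = 146.75°
146.75° > 2α = 53.13°  →  invalid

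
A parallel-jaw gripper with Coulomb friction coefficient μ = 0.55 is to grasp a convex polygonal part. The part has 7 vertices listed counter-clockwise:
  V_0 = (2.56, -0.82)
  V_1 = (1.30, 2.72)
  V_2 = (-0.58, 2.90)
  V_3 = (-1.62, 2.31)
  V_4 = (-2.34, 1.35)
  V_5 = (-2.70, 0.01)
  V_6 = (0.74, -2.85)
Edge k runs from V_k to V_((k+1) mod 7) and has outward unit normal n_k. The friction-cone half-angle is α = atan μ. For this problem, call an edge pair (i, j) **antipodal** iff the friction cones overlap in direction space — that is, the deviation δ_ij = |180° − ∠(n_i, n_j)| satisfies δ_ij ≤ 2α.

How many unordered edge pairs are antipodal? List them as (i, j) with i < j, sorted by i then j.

count = 8; pairs: (0,3), (0,4), (0,5), (1,5), (1,6), (2,6), (3,6), (4,6)

α = atan 0.55 = 28.81°;  2α = 57.62°
n_0 = (+0.9421, +0.3353)
n_1 = (+0.0953, +0.9954)
n_2 = (-0.4934, +0.8698)
n_3 = (-0.8000, +0.6000)
n_4 = (-0.9658, +0.2595)
n_5 = (-0.6393, -0.7690)
n_6 = (+0.7446, -0.6675)
  (0,1): δ = 115.06°  ·
  (0,2): δ = 80.03°  ·
  (0,3): δ = 56.46°  ✓
  (0,4): δ = 34.63°  ✓
  (0,5): δ = 30.67°  ✓
  (0,6): δ = 118.53°  ·
  (1,2): δ = 144.96°  ·
  (1,3): δ = 121.40°  ·
  (1,4): δ = 99.57°  ·
  (1,5): δ = 34.27°  ✓
  (1,6): δ = 53.59°  ✓
  (2,3): δ = 156.44°  ·
  (2,4): δ = 134.60°  ·
  (2,5): δ = 69.31°  ·
  (2,6): δ = 18.56°  ✓
  (3,4): δ = 158.17°  ·
  (3,5): δ = 92.87°  ·
  (3,6): δ = 5.01°  ✓
  (4,5): δ = 114.70°  ·
  (4,6): δ = 26.84°  ✓
  (5,6): δ = 92.14°  ·
antipodal pairs: 8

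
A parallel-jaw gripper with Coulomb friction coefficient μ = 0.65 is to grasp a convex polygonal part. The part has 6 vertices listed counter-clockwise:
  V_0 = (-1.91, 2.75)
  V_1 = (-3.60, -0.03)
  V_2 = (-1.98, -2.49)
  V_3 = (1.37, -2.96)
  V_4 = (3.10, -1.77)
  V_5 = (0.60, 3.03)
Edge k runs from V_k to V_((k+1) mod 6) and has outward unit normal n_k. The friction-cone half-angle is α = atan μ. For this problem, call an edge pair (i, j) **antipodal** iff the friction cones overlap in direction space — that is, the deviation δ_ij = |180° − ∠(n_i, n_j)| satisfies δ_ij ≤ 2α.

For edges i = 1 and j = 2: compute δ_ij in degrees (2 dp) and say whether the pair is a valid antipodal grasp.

δ = 131.35°, invalid

α = atan 0.65 = 33.02°;  2α = 66.05°
edge 1: e_1 = (+1.62, -2.46);  n_1 = (-0.8352, -0.5500)
edge 2: e_2 = (+3.35, -0.47);  n_2 = (-0.1389, -0.9903)
∠(n_1, n_2) = 48.65°
δ = |180° − 48.65°| = 131.35°
131.35° > 2α = 66.05°  →  invalid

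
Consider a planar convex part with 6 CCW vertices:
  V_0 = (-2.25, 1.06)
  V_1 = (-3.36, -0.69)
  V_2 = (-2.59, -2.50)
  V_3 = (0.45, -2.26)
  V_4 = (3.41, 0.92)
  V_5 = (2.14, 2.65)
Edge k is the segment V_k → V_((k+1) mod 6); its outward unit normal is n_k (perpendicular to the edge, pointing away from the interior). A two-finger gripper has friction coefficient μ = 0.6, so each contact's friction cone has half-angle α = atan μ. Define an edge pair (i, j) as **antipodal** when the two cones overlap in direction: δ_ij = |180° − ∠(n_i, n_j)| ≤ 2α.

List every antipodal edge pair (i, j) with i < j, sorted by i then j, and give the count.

count = 6; pairs: (0,2), (0,3), (1,4), (2,4), (2,5), (3,5)

α = atan 0.6 = 30.96°;  2α = 61.93°
n_0 = (-0.8445, +0.5356)
n_1 = (-0.9202, -0.3915)
n_2 = (+0.0787, -0.9969)
n_3 = (+0.7320, -0.6813)
n_4 = (+0.8061, +0.5918)
n_5 = (-0.3405, +0.9402)
  (0,1): δ = 124.57°  ·
  (0,2): δ = 53.10°  ✓
  (0,3): δ = 10.56°  ✓
  (0,4): δ = 68.67°  ·
  (0,5): δ = 142.30°  ·
  (1,2): δ = 108.53°  ·
  (1,3): δ = 65.99°  ·
  (1,4): δ = 13.24°  ✓
  (1,5): δ = 86.86°  ·
  (2,3): δ = 137.46°  ·
  (2,4): δ = 58.23°  ✓
  (2,5): δ = 15.40°  ✓
  (3,4): δ = 100.77°  ·
  (3,5): δ = 27.14°  ✓
  (4,5): δ = 106.37°  ·
antipodal pairs: 6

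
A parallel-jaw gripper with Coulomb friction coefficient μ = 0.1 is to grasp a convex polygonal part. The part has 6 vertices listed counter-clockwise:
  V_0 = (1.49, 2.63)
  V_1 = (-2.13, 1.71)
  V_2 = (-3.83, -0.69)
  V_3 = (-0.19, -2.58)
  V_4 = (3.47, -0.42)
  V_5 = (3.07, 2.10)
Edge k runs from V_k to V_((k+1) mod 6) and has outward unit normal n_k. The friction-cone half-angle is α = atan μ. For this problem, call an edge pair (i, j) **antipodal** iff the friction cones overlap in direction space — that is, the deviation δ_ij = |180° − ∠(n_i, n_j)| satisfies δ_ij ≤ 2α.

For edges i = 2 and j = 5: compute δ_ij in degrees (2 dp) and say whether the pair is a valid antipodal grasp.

δ = 8.90°, valid

α = atan 0.1 = 5.71°;  2α = 11.42°
edge 2: e_2 = (+3.64, -1.89);  n_2 = (-0.4608, -0.8875)
edge 5: e_5 = (-1.58, +0.53);  n_5 = (+0.3180, +0.9481)
∠(n_2, n_5) = 171.10°
δ = |180° − 171.10°| = 8.90°
8.90° ≤ 2α = 11.42°  →  valid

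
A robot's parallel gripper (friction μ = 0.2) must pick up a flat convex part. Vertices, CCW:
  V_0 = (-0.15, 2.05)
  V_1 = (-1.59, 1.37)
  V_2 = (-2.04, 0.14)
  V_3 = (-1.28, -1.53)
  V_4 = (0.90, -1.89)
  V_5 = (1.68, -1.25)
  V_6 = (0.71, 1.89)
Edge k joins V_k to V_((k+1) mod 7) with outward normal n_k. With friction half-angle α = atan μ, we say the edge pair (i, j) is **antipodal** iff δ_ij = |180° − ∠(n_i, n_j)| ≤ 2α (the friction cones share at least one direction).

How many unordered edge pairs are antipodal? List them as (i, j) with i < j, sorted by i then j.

α = atan 0.2 = 11.31°;  2α = 22.62°
n_0 = (-0.4270, +0.9042)
n_1 = (-0.9391, +0.3436)
n_2 = (-0.9102, -0.4142)
n_3 = (-0.1629, -0.9866)
n_4 = (+0.6343, -0.7731)
n_5 = (+0.9554, +0.2952)
n_6 = (+0.1829, +0.9831)
  (0,1): δ = 135.37°  ·
  (0,2): δ = 90.81°  ·
  (0,3): δ = 34.65°  ·
  (0,4): δ = 14.09°  ✓
  (0,5): δ = 81.89°  ·
  (0,6): δ = 144.18°  ·
  (1,2): δ = 135.43°  ·
  (1,3): δ = 79.28°  ·
  (1,4): δ = 30.54°  ·
  (1,5): δ = 37.26°  ·
  (1,6): δ = 99.56°  ·
  (2,3): δ = 123.85°  ·
  (2,4): δ = 75.10°  ·
  (2,5): δ = 7.30°  ✓
  (2,6): δ = 54.99°  ·
  (3,4): δ = 131.25°  ·
  (3,5): δ = 63.46°  ·
  (3,6): δ = 1.16°  ✓
  (4,5): δ = 112.20°  ·
  (4,6): δ = 49.91°  ·
  (5,6): δ = 117.71°  ·
antipodal pairs: 3

count = 3; pairs: (0,4), (2,5), (3,6)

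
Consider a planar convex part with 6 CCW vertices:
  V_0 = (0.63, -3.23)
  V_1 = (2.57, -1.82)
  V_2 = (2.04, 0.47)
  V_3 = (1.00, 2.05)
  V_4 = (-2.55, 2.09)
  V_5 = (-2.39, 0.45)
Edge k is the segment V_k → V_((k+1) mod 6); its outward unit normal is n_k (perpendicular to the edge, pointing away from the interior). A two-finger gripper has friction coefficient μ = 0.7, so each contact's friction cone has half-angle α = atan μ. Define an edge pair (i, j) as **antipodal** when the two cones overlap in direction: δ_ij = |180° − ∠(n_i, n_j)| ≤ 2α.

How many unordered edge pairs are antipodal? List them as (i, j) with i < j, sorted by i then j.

count = 7; pairs: (0,3), (0,4), (1,4), (1,5), (2,4), (2,5), (3,5)

α = atan 0.7 = 34.99°;  2α = 69.98°
n_0 = (+0.5879, -0.8089)
n_1 = (+0.9742, +0.2255)
n_2 = (+0.8353, +0.5498)
n_3 = (+0.0113, +0.9999)
n_4 = (-0.9953, -0.0971)
n_5 = (-0.7730, -0.6344)
  (0,1): δ = 112.98°  ·
  (0,2): δ = 92.66°  ·
  (0,3): δ = 36.66°  ✓
  (0,4): δ = 59.56°  ✓
  (0,5): δ = 93.36°  ·
  (1,2): δ = 159.68°  ·
  (1,3): δ = 103.68°  ·
  (1,4): δ = 7.46°  ✓
  (1,5): δ = 26.34°  ✓
  (2,3): δ = 124.00°  ·
  (2,4): δ = 27.78°  ✓
  (2,5): δ = 6.02°  ✓
  (3,4): δ = 83.78°  ·
  (3,5): δ = 49.98°  ✓
  (4,5): δ = 146.20°  ·
antipodal pairs: 7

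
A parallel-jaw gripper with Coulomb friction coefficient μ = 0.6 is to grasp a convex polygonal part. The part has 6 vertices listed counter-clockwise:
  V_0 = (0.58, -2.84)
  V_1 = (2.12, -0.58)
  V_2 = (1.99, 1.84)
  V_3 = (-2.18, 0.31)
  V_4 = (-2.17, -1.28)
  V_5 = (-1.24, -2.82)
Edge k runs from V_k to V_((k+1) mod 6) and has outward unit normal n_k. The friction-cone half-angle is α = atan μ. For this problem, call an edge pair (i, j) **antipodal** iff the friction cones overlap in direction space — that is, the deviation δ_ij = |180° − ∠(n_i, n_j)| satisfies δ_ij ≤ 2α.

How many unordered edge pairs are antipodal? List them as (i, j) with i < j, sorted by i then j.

α = atan 0.6 = 30.96°;  2α = 61.93°
n_0 = (+0.8264, -0.5631)
n_1 = (+0.9986, +0.0536)
n_2 = (-0.3445, +0.9388)
n_3 = (-1.0000, -0.0063)
n_4 = (-0.8560, -0.5169)
n_5 = (-0.0110, -0.9999)
  (0,1): δ = 142.65°  ·
  (0,2): δ = 35.58°  ✓
  (0,3): δ = 34.63°  ✓
  (0,4): δ = 65.40°  ·
  (0,5): δ = 123.64°  ·
  (1,2): δ = 72.93°  ·
  (1,3): δ = 2.71°  ✓
  (1,4): δ = 28.05°  ✓
  (1,5): δ = 86.30°  ·
  (2,3): δ = 109.79°  ·
  (2,4): δ = 79.02°  ·
  (2,5): δ = 20.78°  ✓
  (3,4): δ = 149.23°  ·
  (3,5): δ = 90.99°  ·
  (4,5): δ = 121.76°  ·
antipodal pairs: 5

count = 5; pairs: (0,2), (0,3), (1,3), (1,4), (2,5)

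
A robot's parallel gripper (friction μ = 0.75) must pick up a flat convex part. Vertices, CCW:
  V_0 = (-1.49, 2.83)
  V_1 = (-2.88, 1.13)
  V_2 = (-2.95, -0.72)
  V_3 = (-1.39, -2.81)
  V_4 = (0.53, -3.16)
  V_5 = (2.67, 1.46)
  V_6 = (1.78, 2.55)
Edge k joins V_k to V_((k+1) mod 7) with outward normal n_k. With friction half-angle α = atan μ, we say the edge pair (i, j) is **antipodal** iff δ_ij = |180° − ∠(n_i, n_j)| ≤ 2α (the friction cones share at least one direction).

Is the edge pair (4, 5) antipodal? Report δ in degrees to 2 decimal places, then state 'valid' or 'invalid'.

δ = 115.91°, invalid

α = atan 0.75 = 36.87°;  2α = 73.74°
edge 4: e_4 = (+2.14, +4.62);  n_4 = (+0.9074, -0.4203)
edge 5: e_5 = (-0.89, +1.09);  n_5 = (+0.7746, +0.6325)
∠(n_4, n_5) = 64.09°
δ = |180° − 64.09°| = 115.91°
115.91° > 2α = 73.74°  →  invalid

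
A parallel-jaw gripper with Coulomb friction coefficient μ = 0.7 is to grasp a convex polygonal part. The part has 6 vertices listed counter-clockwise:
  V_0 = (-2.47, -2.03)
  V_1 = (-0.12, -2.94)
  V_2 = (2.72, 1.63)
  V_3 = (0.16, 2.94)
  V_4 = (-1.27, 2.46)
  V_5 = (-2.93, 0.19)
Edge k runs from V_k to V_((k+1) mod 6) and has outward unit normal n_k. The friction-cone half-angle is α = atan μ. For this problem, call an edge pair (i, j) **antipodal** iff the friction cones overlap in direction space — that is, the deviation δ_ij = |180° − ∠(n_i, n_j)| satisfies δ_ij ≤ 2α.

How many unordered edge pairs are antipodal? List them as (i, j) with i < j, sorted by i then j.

count = 6; pairs: (0,2), (0,3), (1,3), (1,4), (1,5), (2,5)

α = atan 0.7 = 34.99°;  2α = 69.98°
n_0 = (-0.3611, -0.9325)
n_1 = (+0.8494, -0.5278)
n_2 = (+0.4555, +0.8902)
n_3 = (-0.3182, +0.9480)
n_4 = (-0.8072, +0.5903)
n_5 = (-0.9792, -0.2029)
  (0,1): δ = 100.69°  ·
  (0,2): δ = 5.93°  ✓
  (0,3): δ = 39.72°  ✓
  (0,4): δ = 74.99°  ·
  (0,5): δ = 122.87°  ·
  (1,2): δ = 85.24°  ·
  (1,3): δ = 39.59°  ✓
  (1,4): δ = 4.32°  ✓
  (1,5): δ = 43.57°  ✓
  (2,3): δ = 134.35°  ·
  (2,4): δ = 99.08°  ·
  (2,5): δ = 51.19°  ✓
  (3,4): δ = 144.73°  ·
  (3,5): δ = 96.85°  ·
  (4,5): δ = 132.12°  ·
antipodal pairs: 6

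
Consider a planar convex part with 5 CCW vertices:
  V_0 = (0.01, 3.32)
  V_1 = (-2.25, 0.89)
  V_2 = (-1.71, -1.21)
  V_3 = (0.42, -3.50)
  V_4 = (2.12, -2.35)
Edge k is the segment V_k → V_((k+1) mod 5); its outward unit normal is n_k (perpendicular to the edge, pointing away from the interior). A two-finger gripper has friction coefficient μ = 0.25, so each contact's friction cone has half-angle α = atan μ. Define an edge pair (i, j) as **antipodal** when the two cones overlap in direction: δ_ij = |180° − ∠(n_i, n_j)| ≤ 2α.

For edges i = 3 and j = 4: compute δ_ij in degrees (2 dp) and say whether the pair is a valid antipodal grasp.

α = atan 0.25 = 14.04°;  2α = 28.07°
edge 3: e_3 = (+1.70, +1.15);  n_3 = (+0.5603, -0.8283)
edge 4: e_4 = (-2.11, +5.67);  n_4 = (+0.9372, +0.3488)
∠(n_3, n_4) = 76.33°
δ = |180° − 76.33°| = 103.67°
103.67° > 2α = 28.07°  →  invalid

δ = 103.67°, invalid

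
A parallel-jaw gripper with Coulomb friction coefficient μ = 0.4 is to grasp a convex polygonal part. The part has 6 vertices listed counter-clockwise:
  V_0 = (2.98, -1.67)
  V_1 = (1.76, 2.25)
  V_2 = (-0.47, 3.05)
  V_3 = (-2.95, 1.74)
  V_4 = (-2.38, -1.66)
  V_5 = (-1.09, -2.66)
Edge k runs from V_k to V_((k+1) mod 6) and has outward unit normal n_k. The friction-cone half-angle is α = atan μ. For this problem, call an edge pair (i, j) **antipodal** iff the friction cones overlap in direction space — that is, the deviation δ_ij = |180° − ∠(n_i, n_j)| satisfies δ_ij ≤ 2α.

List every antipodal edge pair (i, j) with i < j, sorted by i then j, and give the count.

α = atan 0.4 = 21.80°;  2α = 43.60°
n_0 = (+0.9548, +0.2972)
n_1 = (+0.3377, +0.9413)
n_2 = (-0.4671, +0.8842)
n_3 = (-0.9862, -0.1653)
n_4 = (-0.6127, -0.7903)
n_5 = (+0.2364, -0.9717)
  (0,1): δ = 127.02°  ·
  (0,2): δ = 79.44°  ·
  (0,3): δ = 7.77°  ✓
  (0,4): δ = 34.93°  ✓
  (0,5): δ = 86.38°  ·
  (1,2): δ = 132.42°  ·
  (1,3): δ = 60.75°  ·
  (1,4): δ = 18.05°  ✓
  (1,5): δ = 33.41°  ✓
  (2,3): δ = 108.33°  ·
  (2,4): δ = 65.63°  ·
  (2,5): δ = 14.17°  ✓
  (3,4): δ = 137.30°  ·
  (3,5): δ = 85.85°  ·
  (4,5): δ = 128.55°  ·
antipodal pairs: 5

count = 5; pairs: (0,3), (0,4), (1,4), (1,5), (2,5)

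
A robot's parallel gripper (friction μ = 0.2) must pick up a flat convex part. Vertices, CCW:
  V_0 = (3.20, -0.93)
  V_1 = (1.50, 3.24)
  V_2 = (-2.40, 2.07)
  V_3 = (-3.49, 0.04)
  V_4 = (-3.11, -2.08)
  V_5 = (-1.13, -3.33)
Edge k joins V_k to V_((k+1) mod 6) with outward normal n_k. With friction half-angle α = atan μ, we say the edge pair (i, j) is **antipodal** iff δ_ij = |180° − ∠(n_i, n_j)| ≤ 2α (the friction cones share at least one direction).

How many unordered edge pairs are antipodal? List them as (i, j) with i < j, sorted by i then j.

count = 2; pairs: (0,3), (1,5)

α = atan 0.2 = 11.31°;  2α = 22.62°
n_0 = (+0.9260, +0.3775)
n_1 = (-0.2873, +0.9578)
n_2 = (-0.8810, +0.4731)
n_3 = (-0.9843, -0.1764)
n_4 = (-0.5338, -0.8456)
n_5 = (+0.4848, -0.8746)
  (0,1): δ = 95.48°  ·
  (0,2): δ = 50.41°  ·
  (0,3): δ = 12.02°  ✓
  (0,4): δ = 35.56°  ·
  (0,5): δ = 96.82°  ·
  (1,2): δ = 134.93°  ·
  (1,3): δ = 96.54°  ·
  (1,4): δ = 48.96°  ·
  (1,5): δ = 12.30°  ✓
  (2,3): δ = 141.60°  ·
  (2,4): δ = 94.03°  ·
  (2,5): δ = 32.77°  ·
  (3,4): δ = 132.43°  ·
  (3,5): δ = 71.16°  ·
  (4,5): δ = 118.74°  ·
antipodal pairs: 2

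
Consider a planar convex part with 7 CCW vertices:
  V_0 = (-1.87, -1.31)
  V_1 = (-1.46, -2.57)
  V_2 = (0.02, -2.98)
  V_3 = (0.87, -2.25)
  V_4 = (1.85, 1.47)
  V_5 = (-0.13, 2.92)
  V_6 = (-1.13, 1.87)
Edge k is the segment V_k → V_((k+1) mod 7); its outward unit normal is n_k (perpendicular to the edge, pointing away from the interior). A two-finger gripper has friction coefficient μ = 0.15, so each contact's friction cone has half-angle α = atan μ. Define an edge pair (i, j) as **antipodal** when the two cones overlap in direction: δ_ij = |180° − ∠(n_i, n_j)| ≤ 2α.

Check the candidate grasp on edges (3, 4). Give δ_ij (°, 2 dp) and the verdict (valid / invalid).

δ = 111.46°, invalid

α = atan 0.15 = 8.53°;  2α = 17.06°
edge 3: e_3 = (+0.98, +3.72);  n_3 = (+0.9670, -0.2547)
edge 4: e_4 = (-1.98, +1.45);  n_4 = (+0.5908, +0.8068)
∠(n_3, n_4) = 68.54°
δ = |180° − 68.54°| = 111.46°
111.46° > 2α = 17.06°  →  invalid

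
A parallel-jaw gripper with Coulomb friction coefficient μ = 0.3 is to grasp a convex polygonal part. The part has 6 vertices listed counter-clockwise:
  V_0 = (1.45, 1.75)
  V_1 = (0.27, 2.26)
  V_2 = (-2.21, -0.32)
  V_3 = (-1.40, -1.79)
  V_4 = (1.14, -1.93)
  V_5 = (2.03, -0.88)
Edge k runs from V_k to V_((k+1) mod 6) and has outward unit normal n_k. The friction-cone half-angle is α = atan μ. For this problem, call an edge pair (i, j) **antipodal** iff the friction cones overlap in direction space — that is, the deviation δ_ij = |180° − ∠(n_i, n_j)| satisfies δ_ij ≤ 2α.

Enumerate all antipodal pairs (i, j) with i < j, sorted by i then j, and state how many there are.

α = atan 0.3 = 16.70°;  2α = 33.40°
n_0 = (+0.3967, +0.9179)
n_1 = (-0.7209, +0.6930)
n_2 = (-0.8758, -0.4826)
n_3 = (-0.0550, -0.9985)
n_4 = (+0.7628, -0.6466)
n_5 = (+0.9765, +0.2154)
  (0,1): δ = 110.49°  ·
  (0,2): δ = 37.77°  ·
  (0,3): δ = 20.22°  ✓
  (0,4): δ = 73.09°  ·
  (0,5): δ = 125.81°  ·
  (1,2): δ = 107.28°  ·
  (1,3): δ = 49.29°  ·
  (1,4): δ = 3.58°  ✓
  (1,5): δ = 56.30°  ·
  (2,3): δ = 122.01°  ·
  (2,4): δ = 69.14°  ·
  (2,5): δ = 16.42°  ✓
  (3,4): δ = 127.13°  ·
  (3,5): δ = 74.41°  ·
  (4,5): δ = 127.28°  ·
antipodal pairs: 3

count = 3; pairs: (0,3), (1,4), (2,5)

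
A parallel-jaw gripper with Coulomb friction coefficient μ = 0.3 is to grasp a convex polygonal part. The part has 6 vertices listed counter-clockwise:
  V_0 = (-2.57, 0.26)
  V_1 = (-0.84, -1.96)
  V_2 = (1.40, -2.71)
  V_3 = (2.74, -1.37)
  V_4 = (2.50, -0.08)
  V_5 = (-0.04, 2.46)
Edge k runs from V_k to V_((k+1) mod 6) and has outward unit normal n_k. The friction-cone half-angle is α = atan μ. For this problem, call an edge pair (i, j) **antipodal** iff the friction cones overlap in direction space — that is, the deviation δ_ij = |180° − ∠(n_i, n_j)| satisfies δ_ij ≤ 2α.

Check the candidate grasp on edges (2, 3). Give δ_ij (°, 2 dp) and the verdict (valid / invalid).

δ = 124.46°, invalid

α = atan 0.3 = 16.70°;  2α = 33.40°
edge 2: e_2 = (+1.34, +1.34);  n_2 = (+0.7071, -0.7071)
edge 3: e_3 = (-0.24, +1.29);  n_3 = (+0.9831, +0.1829)
∠(n_2, n_3) = 55.54°
δ = |180° − 55.54°| = 124.46°
124.46° > 2α = 33.40°  →  invalid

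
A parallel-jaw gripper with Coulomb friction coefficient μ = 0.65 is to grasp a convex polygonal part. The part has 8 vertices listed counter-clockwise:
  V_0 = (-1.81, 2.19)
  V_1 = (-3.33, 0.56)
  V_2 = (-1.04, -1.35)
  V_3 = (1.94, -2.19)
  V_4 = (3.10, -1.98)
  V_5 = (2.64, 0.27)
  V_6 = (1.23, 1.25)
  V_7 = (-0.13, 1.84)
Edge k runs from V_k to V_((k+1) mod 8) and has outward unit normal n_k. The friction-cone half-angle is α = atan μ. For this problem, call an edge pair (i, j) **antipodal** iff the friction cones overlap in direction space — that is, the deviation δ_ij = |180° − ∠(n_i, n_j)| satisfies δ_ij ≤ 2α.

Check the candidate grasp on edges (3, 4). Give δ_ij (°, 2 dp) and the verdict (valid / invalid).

α = atan 0.65 = 33.02°;  2α = 66.05°
edge 3: e_3 = (+1.16, +0.21);  n_3 = (+0.1781, -0.9840)
edge 4: e_4 = (-0.46, +2.25);  n_4 = (+0.9797, +0.2003)
∠(n_3, n_4) = 91.29°
δ = |180° − 91.29°| = 88.71°
88.71° > 2α = 66.05°  →  invalid

δ = 88.71°, invalid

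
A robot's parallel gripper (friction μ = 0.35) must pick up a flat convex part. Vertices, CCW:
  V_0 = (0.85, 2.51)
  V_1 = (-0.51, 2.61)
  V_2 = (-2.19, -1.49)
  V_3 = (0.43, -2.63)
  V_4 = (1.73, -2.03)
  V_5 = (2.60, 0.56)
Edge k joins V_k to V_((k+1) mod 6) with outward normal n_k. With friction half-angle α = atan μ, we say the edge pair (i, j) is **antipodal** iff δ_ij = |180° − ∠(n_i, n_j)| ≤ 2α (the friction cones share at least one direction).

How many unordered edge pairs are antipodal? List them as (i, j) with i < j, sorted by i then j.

count = 4; pairs: (0,2), (0,3), (1,4), (2,5)

α = atan 0.35 = 19.29°;  2α = 38.58°
n_0 = (+0.0733, +0.9973)
n_1 = (-0.9253, +0.3792)
n_2 = (-0.3990, -0.9170)
n_3 = (+0.4191, -0.9080)
n_4 = (+0.9479, -0.3184)
n_5 = (+0.7442, +0.6679)
  (0,1): δ = 108.08°  ·
  (0,2): δ = 19.31°  ✓
  (0,3): δ = 28.98°  ✓
  (0,4): δ = 75.64°  ·
  (0,5): δ = 136.11°  ·
  (1,2): δ = 91.23°  ·
  (1,3): δ = 42.94°  ·
  (1,4): δ = 3.71°  ✓
  (1,5): δ = 64.19°  ·
  (2,3): δ = 131.71°  ·
  (2,4): δ = 85.05°  ·
  (2,5): δ = 24.58°  ✓
  (3,4): δ = 133.34°  ·
  (3,5): δ = 72.87°  ·
  (4,5): δ = 119.53°  ·
antipodal pairs: 4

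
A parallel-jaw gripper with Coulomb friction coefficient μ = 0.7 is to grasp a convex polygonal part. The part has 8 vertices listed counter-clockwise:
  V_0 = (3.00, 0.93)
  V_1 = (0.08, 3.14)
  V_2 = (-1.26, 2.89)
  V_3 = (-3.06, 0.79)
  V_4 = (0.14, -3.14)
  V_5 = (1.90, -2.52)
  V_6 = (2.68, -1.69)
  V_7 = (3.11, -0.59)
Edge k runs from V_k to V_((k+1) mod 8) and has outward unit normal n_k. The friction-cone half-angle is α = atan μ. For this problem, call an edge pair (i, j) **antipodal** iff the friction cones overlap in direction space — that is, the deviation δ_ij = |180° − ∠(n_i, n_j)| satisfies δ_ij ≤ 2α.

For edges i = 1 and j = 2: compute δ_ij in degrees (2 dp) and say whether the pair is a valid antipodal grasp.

δ = 141.17°, invalid

α = atan 0.7 = 34.99°;  2α = 69.98°
edge 1: e_1 = (-1.34, -0.25);  n_1 = (-0.1834, +0.9830)
edge 2: e_2 = (-1.80, -2.10);  n_2 = (-0.7593, +0.6508)
∠(n_1, n_2) = 38.83°
δ = |180° − 38.83°| = 141.17°
141.17° > 2α = 69.98°  →  invalid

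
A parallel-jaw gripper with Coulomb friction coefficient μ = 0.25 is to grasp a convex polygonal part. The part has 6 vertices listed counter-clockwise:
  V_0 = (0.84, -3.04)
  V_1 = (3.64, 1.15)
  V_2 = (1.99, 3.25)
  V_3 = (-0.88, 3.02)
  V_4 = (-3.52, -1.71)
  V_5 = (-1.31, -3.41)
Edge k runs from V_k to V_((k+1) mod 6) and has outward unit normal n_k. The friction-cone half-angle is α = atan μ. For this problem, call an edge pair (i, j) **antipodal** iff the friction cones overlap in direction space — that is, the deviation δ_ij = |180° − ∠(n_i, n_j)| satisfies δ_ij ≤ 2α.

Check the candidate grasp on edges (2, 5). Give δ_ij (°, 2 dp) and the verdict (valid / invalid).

δ = 5.18°, valid

α = atan 0.25 = 14.04°;  2α = 28.07°
edge 2: e_2 = (-2.87, -0.23);  n_2 = (-0.0799, +0.9968)
edge 5: e_5 = (+2.15, +0.37);  n_5 = (+0.1696, -0.9855)
∠(n_2, n_5) = 174.82°
δ = |180° − 174.82°| = 5.18°
5.18° ≤ 2α = 28.07°  →  valid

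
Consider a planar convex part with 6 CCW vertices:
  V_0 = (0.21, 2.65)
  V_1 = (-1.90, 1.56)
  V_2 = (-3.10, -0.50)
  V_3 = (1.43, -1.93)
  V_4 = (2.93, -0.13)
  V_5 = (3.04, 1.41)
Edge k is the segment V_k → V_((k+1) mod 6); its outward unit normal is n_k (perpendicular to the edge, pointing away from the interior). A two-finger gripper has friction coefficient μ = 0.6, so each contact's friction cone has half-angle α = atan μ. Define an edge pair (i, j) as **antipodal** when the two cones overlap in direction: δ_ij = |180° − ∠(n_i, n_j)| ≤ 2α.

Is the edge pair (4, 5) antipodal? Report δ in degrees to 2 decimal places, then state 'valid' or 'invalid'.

α = atan 0.6 = 30.96°;  2α = 61.93°
edge 4: e_4 = (+0.11, +1.54);  n_4 = (+0.9975, -0.0712)
edge 5: e_5 = (-2.83, +1.24);  n_5 = (+0.4013, +0.9159)
∠(n_4, n_5) = 70.42°
δ = |180° − 70.42°| = 109.58°
109.58° > 2α = 61.93°  →  invalid

δ = 109.58°, invalid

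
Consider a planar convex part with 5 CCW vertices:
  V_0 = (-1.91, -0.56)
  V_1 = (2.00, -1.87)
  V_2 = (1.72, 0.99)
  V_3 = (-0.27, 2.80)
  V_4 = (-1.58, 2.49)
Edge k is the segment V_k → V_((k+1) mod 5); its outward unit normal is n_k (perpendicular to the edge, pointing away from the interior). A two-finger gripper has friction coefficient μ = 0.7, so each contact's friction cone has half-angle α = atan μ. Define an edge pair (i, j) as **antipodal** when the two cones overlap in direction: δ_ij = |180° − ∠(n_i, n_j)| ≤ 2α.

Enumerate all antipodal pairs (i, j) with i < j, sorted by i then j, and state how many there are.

count = 5; pairs: (0,1), (0,2), (0,3), (1,4), (2,4)

α = atan 0.7 = 34.99°;  2α = 69.98°
n_0 = (-0.3177, -0.9482)
n_1 = (+0.9952, +0.0974)
n_2 = (+0.6729, +0.7398)
n_3 = (-0.2303, +0.9731)
n_4 = (-0.9942, +0.1076)
  (0,1): δ = 65.89°  ✓
  (0,2): δ = 23.77°  ✓
  (0,3): δ = 31.84°  ✓
  (0,4): δ = 102.35°  ·
  (1,2): δ = 137.88°  ·
  (1,3): δ = 82.28°  ·
  (1,4): δ = 11.77°  ✓
  (2,3): δ = 124.40°  ·
  (2,4): δ = 53.89°  ✓
  (3,4): δ = 109.49°  ·
antipodal pairs: 5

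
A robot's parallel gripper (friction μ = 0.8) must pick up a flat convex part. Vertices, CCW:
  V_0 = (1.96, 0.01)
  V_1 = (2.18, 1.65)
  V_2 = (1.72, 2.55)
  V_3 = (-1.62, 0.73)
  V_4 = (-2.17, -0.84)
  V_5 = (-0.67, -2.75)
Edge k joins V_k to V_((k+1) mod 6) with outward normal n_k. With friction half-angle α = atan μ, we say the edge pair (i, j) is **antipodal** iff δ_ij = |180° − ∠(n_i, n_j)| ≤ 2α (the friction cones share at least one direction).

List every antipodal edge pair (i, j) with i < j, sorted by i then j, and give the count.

count = 7; pairs: (0,2), (0,3), (0,4), (1,3), (1,4), (2,5), (3,5)

α = atan 0.8 = 38.66°;  2α = 77.32°
n_0 = (+0.9911, -0.1330)
n_1 = (+0.8904, +0.4551)
n_2 = (-0.4785, +0.8781)
n_3 = (-0.9438, +0.3306)
n_4 = (-0.7865, -0.6176)
n_5 = (+0.7240, -0.6899)
  (0,1): δ = 145.29°  ·
  (0,2): δ = 53.77°  ✓
  (0,3): δ = 11.67°  ✓
  (0,4): δ = 45.78°  ✓
  (0,5): δ = 144.02°  ·
  (1,2): δ = 88.49°  ·
  (1,3): δ = 46.38°  ✓
  (1,4): δ = 11.07°  ✓
  (1,5): δ = 109.31°  ·
  (2,3): δ = 137.89°  ·
  (2,4): δ = 80.44°  ·
  (2,5): δ = 17.80°  ✓
  (3,4): δ = 122.55°  ·
  (3,5): δ = 24.31°  ✓
  (4,5): δ = 81.76°  ·
antipodal pairs: 7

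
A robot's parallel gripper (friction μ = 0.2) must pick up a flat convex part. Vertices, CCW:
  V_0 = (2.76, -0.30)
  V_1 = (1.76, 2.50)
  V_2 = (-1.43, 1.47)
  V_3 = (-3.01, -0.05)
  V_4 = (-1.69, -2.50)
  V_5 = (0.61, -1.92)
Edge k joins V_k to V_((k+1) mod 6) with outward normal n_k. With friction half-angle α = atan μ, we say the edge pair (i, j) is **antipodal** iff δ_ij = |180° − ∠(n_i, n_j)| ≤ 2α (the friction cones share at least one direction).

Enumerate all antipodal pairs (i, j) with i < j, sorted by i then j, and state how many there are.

α = atan 0.2 = 11.31°;  2α = 22.62°
n_0 = (+0.9417, +0.3363)
n_1 = (-0.3073, +0.9516)
n_2 = (-0.6933, +0.7207)
n_3 = (-0.8804, -0.4743)
n_4 = (+0.2445, -0.9696)
n_5 = (+0.6018, -0.7987)
  (0,1): δ = 91.76°  ·
  (0,2): δ = 65.76°  ·
  (0,3): δ = 8.66°  ✓
  (0,4): δ = 84.50°  ·
  (0,5): δ = 107.34°  ·
  (1,2): δ = 154.00°  ·
  (1,3): δ = 79.58°  ·
  (1,4): δ = 3.74°  ✓
  (1,5): δ = 19.10°  ✓
  (2,3): δ = 105.58°  ·
  (2,4): δ = 29.74°  ·
  (2,5): δ = 6.89°  ✓
  (3,4): δ = 104.16°  ·
  (3,5): δ = 81.32°  ·
  (4,5): δ = 157.16°  ·
antipodal pairs: 4

count = 4; pairs: (0,3), (1,4), (1,5), (2,5)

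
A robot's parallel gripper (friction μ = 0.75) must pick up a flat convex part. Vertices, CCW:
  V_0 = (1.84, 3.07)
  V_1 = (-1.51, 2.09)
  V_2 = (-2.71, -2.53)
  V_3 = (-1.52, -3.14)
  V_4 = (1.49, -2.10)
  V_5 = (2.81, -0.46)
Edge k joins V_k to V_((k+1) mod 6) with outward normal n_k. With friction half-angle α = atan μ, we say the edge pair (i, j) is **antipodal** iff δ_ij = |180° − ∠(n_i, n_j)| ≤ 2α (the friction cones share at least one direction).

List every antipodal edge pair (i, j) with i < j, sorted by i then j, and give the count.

α = atan 0.75 = 36.87°;  2α = 73.74°
n_0 = (-0.2808, +0.9598)
n_1 = (-0.9679, +0.2514)
n_2 = (-0.4562, -0.8899)
n_3 = (+0.3266, -0.9452)
n_4 = (+0.7790, -0.6270)
n_5 = (+0.9643, +0.2650)
  (0,1): δ = 120.87°  ·
  (0,2): δ = 43.45°  ✓
  (0,3): δ = 2.75°  ✓
  (0,4): δ = 34.86°  ✓
  (0,5): δ = 89.06°  ·
  (1,2): δ = 102.58°  ·
  (1,3): δ = 56.38°  ✓
  (1,4): δ = 24.27°  ✓
  (1,5): δ = 29.93°  ✓
  (2,3): δ = 133.80°  ·
  (2,4): δ = 101.69°  ·
  (2,5): δ = 47.50°  ✓
  (3,4): δ = 147.89°  ·
  (3,5): δ = 93.70°  ·
  (4,5): δ = 125.81°  ·
antipodal pairs: 7

count = 7; pairs: (0,2), (0,3), (0,4), (1,3), (1,4), (1,5), (2,5)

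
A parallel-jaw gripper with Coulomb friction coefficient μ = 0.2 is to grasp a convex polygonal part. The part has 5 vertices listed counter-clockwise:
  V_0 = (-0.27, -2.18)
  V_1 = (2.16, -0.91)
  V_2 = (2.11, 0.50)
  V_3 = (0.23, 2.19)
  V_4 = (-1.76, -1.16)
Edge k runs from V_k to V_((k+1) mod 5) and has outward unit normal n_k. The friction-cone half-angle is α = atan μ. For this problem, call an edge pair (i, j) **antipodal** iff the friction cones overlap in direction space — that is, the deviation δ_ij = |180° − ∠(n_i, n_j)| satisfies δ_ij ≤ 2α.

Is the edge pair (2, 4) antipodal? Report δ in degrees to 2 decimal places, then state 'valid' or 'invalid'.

δ = 7.56°, valid

α = atan 0.2 = 11.31°;  2α = 22.62°
edge 2: e_2 = (-1.88, +1.69);  n_2 = (+0.6685, +0.7437)
edge 4: e_4 = (+1.49, -1.02);  n_4 = (-0.5649, -0.8252)
∠(n_2, n_4) = 172.44°
δ = |180° − 172.44°| = 7.56°
7.56° ≤ 2α = 22.62°  →  valid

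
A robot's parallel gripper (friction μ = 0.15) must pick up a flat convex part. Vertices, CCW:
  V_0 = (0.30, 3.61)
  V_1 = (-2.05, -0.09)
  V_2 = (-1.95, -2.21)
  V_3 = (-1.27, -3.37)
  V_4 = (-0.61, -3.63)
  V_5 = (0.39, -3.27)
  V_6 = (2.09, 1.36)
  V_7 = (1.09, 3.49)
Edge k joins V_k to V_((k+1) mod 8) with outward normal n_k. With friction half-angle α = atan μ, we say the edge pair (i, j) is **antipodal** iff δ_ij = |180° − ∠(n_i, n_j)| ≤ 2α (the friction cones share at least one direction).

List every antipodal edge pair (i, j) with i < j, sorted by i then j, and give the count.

α = atan 0.15 = 8.53°;  2α = 17.06°
n_0 = (-0.8441, +0.5361)
n_1 = (-0.9989, -0.0471)
n_2 = (-0.8627, -0.5057)
n_3 = (-0.3665, -0.9304)
n_4 = (+0.3387, -0.9409)
n_5 = (+0.9387, -0.3447)
n_6 = (+0.9052, +0.4250)
n_7 = (+0.1502, +0.9887)
  (0,1): δ = 144.88°  ·
  (0,2): δ = 117.20°  ·
  (0,3): δ = 79.08°  ·
  (0,4): δ = 37.78°  ·
  (0,5): δ = 12.26°  ✓
  (0,6): δ = 57.57°  ·
  (0,7): δ = 113.78°  ·
  (1,2): δ = 152.32°  ·
  (1,3): δ = 114.20°  ·
  (1,4): δ = 72.90°  ·
  (1,5): δ = 22.86°  ·
  (1,6): δ = 22.45°  ·
  (1,7): δ = 78.66°  ·
  (2,3): δ = 141.88°  ·
  (2,4): δ = 100.58°  ·
  (2,5): δ = 50.54°  ·
  (2,6): δ = 5.23°  ✓
  (2,7): δ = 50.98°  ·
  (3,4): δ = 138.70°  ·
  (3,5): δ = 88.66°  ·
  (3,6): δ = 43.35°  ·
  (3,7): δ = 12.86°  ✓
  (4,5): δ = 129.96°  ·
  (4,6): δ = 84.65°  ·
  (4,7): δ = 28.44°  ·
  (5,6): δ = 134.69°  ·
  (5,7): δ = 78.48°  ·
  (6,7): δ = 123.79°  ·
antipodal pairs: 3

count = 3; pairs: (0,5), (2,6), (3,7)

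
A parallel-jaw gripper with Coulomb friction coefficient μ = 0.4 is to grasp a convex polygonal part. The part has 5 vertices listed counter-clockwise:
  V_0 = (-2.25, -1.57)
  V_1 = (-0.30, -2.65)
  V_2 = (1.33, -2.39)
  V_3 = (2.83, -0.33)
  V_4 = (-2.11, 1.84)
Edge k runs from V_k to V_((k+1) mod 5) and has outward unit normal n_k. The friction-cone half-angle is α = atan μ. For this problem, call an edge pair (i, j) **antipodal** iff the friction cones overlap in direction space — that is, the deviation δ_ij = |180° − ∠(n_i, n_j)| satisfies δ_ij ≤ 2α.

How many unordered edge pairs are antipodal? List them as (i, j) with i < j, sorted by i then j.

count = 3; pairs: (0,3), (1,3), (2,4)

α = atan 0.4 = 21.80°;  2α = 43.60°
n_0 = (-0.4845, -0.8748)
n_1 = (+0.1575, -0.9875)
n_2 = (+0.8084, -0.5886)
n_3 = (+0.4022, +0.9156)
n_4 = (-0.9992, +0.0410)
  (0,1): δ = 141.96°  ·
  (0,2): δ = 97.08°  ·
  (0,3): δ = 5.27°  ✓
  (0,4): δ = 116.63°  ·
  (1,2): δ = 135.12°  ·
  (1,3): δ = 32.78°  ✓
  (1,4): δ = 78.59°  ·
  (2,3): δ = 77.65°  ·
  (2,4): δ = 33.71°  ✓
  (3,4): δ = 68.64°  ·
antipodal pairs: 3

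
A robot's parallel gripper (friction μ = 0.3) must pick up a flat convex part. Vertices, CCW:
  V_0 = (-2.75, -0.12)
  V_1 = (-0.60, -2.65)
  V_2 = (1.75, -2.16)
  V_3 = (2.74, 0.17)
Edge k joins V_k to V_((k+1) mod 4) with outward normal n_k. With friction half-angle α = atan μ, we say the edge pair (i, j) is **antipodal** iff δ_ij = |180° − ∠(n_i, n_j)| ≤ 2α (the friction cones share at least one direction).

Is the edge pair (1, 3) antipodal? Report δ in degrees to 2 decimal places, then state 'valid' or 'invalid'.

α = atan 0.3 = 16.70°;  2α = 33.40°
edge 1: e_1 = (+2.35, +0.49);  n_1 = (+0.2041, -0.9789)
edge 3: e_3 = (-5.49, -0.29);  n_3 = (-0.0527, +0.9986)
∠(n_1, n_3) = 171.25°
δ = |180° − 171.25°| = 8.75°
8.75° ≤ 2α = 33.40°  →  valid

δ = 8.75°, valid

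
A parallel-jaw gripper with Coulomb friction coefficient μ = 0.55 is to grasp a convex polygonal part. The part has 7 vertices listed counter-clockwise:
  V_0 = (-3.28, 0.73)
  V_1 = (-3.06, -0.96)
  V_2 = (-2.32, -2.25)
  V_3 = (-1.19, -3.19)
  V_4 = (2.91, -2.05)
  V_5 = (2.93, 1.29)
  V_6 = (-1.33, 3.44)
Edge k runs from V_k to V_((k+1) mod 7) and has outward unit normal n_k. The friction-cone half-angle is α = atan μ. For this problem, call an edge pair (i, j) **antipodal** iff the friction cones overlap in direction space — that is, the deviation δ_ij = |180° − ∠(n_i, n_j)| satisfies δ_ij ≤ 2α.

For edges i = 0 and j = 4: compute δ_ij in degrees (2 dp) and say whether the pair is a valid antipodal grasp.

δ = 7.76°, valid

α = atan 0.55 = 28.81°;  2α = 57.62°
edge 0: e_0 = (+0.22, -1.69);  n_0 = (-0.9916, -0.1291)
edge 4: e_4 = (+0.02, +3.34);  n_4 = (+1.0000, -0.0060)
∠(n_0, n_4) = 172.24°
δ = |180° − 172.24°| = 7.76°
7.76° ≤ 2α = 57.62°  →  valid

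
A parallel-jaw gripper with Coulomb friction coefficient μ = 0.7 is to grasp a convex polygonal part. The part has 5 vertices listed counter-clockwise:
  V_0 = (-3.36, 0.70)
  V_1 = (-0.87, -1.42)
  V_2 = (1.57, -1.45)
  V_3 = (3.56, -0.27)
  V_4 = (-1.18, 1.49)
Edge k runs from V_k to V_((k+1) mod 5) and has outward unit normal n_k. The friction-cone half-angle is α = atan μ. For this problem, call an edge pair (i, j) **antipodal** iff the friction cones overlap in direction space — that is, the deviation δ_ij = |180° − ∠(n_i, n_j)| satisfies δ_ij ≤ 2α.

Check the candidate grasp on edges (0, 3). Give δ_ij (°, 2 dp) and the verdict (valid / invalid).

α = atan 0.7 = 34.99°;  2α = 69.98°
edge 0: e_0 = (+2.49, -2.12);  n_0 = (-0.6483, -0.7614)
edge 3: e_3 = (-4.74, +1.76);  n_3 = (+0.3481, +0.9375)
∠(n_0, n_3) = 159.96°
δ = |180° − 159.96°| = 20.04°
20.04° ≤ 2α = 69.98°  →  valid

δ = 20.04°, valid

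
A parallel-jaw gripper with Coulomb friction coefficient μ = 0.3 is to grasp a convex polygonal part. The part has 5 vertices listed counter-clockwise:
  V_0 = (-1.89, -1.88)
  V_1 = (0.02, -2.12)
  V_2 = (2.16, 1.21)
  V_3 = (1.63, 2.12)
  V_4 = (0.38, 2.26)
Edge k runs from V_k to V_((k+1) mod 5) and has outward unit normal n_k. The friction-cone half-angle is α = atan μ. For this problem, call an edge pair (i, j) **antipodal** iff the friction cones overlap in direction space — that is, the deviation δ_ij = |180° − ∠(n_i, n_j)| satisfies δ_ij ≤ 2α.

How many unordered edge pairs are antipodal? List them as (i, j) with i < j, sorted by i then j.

count = 2; pairs: (0,3), (1,4)

α = atan 0.3 = 16.70°;  2α = 33.40°
n_0 = (-0.1247, -0.9922)
n_1 = (+0.8413, -0.5406)
n_2 = (+0.8641, +0.5033)
n_3 = (+0.1113, +0.9938)
n_4 = (-0.8768, +0.4808)
  (0,1): δ = 115.56°  ·
  (0,2): δ = 52.62°  ·
  (0,3): δ = 0.77°  ✓
  (0,4): δ = 68.43°  ·
  (1,2): δ = 117.06°  ·
  (1,3): δ = 63.66°  ·
  (1,4): δ = 3.99°  ✓
  (2,3): δ = 126.61°  ·
  (2,4): δ = 58.95°  ·
  (3,4): δ = 112.35°  ·
antipodal pairs: 2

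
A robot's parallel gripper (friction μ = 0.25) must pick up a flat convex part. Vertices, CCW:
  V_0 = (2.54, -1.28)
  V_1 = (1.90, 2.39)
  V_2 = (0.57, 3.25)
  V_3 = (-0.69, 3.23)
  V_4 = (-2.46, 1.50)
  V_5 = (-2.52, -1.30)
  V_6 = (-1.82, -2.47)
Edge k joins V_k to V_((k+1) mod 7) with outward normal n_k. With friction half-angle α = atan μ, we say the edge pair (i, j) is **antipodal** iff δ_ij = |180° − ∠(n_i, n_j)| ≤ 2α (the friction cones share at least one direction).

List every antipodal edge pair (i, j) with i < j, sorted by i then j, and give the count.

α = atan 0.25 = 14.04°;  2α = 28.07°
n_0 = (+0.9851, +0.1718)
n_1 = (+0.5430, +0.8397)
n_2 = (-0.0159, +0.9999)
n_3 = (-0.6990, +0.7151)
n_4 = (-0.9998, +0.0214)
n_5 = (-0.8581, -0.5134)
n_6 = (+0.2633, -0.9647)
  (0,1): δ = 132.78°  ·
  (0,2): δ = 98.98°  ·
  (0,3): δ = 55.55°  ·
  (0,4): δ = 11.12°  ✓
  (0,5): δ = 21.00°  ✓
  (0,6): δ = 95.37°  ·
  (1,2): δ = 146.20°  ·
  (1,3): δ = 102.77°  ·
  (1,4): δ = 58.34°  ·
  (1,5): δ = 26.22°  ✓
  (1,6): δ = 48.15°  ·
  (2,3): δ = 136.56°  ·
  (2,4): δ = 92.14°  ·
  (2,5): δ = 60.02°  ·
  (2,6): δ = 14.36°  ✓
  (3,4): δ = 135.57°  ·
  (3,5): δ = 103.45°  ·
  (3,6): δ = 29.08°  ·
  (4,5): δ = 147.88°  ·
  (4,6): δ = 73.51°  ·
  (5,6): δ = 105.63°  ·
antipodal pairs: 4

count = 4; pairs: (0,4), (0,5), (1,5), (2,6)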